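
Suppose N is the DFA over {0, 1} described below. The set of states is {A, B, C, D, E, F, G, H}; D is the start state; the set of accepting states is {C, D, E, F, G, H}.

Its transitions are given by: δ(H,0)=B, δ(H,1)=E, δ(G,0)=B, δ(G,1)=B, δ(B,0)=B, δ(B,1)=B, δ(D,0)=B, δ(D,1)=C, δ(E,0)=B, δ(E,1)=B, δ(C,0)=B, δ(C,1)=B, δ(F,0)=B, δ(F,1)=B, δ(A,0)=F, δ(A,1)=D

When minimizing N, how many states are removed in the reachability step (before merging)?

5

No path from D leads to A, E, F, G, H; the other 3 states are all reachable.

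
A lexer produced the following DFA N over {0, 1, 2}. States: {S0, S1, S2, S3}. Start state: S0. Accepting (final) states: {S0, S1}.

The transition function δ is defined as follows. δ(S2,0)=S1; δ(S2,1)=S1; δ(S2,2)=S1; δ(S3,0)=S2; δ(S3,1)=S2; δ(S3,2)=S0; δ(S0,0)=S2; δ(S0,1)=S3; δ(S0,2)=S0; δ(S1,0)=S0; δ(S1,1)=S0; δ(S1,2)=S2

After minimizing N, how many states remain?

Every state is reachable, so we keep all 4.
P0 = {S0,S1} | {S2,S3}.
Refine {S0,S1} on symbol 0: members go to different blocks, giving {S0} and {S1}.
On input 0, block {S2,S3} splits into {S2} and {S3}.
No further refinement is possible. Final partition (4 blocks): {S0} | {S2} | {S1} | {S3}.

4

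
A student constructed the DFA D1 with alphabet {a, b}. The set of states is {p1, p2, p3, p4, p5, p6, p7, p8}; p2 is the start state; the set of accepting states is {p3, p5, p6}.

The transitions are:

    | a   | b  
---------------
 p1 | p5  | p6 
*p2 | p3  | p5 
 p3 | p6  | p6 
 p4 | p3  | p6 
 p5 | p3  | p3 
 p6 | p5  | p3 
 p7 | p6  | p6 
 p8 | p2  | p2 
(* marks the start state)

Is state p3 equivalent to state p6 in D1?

Yes

Reachable states from the start: {p2,p3,p5,p6}. Unreachable: {p1,p4,p7,p8} — drop them.
Start with accepting vs non-accepting: {p3,p5,p6} | {p2}.
No further refinement is possible. Final partition (2 blocks): {p3,p5,p6} | {p2}.
p3 and p6 lie in the same block of the stable partition, so they are equivalent — no string distinguishes them.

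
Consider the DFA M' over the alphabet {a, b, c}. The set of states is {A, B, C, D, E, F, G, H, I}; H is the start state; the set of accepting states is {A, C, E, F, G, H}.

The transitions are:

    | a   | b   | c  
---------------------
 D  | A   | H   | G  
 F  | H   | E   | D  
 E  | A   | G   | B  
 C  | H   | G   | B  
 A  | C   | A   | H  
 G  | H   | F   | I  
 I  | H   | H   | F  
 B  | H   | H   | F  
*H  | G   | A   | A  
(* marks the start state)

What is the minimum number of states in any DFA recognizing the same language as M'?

Every state is reachable, so we keep all 9.
P0 = {A,C,E,F,G,H} | {B,D,I}.
Refine {A,C,E,F,G,H} on symbol c: members go to different blocks, giving {C,E,F,G} and {A,H}.
Stable partition: {C,E,F,G} | {B,D,I} | {A,H} — 3 equivalence classes.

3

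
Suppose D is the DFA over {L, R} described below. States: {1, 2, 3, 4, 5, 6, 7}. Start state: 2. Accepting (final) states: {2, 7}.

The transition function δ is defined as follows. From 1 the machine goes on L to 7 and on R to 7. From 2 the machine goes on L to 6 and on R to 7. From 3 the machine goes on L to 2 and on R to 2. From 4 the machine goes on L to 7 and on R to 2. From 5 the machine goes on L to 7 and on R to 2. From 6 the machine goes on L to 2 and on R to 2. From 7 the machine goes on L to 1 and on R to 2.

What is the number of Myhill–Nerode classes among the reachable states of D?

Reachable states from the start: {1,2,6,7}. Unreachable: {3,4,5} — drop them.
P0 = {2,7} | {1,6}.
The partition is now stable with 2 blocks: {2,7} | {1,6}.

2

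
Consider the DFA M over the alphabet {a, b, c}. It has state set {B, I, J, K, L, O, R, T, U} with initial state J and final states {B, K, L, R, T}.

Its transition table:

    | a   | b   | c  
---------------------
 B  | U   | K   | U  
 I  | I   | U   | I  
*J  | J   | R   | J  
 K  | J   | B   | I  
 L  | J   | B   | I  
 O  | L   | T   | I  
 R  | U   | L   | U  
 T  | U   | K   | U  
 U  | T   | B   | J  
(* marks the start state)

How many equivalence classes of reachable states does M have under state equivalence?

5

States {O} cannot be reached from the start state, so discard them.
Start with accepting vs non-accepting: {B,K,L,R,T} | {I,J,U}.
Refine {I,J,U} on symbol a: members go to different blocks, giving {I,J} and {U}.
Split {B,K,L,R,T} by δ(·,a) → {B,R,T} and {K,L}.
Refine {I,J} on symbol b: members go to different blocks, giving {I} and {J}.
The partition is now stable with 5 blocks: {B,R,T} | {I} | {U} | {K,L} | {J}.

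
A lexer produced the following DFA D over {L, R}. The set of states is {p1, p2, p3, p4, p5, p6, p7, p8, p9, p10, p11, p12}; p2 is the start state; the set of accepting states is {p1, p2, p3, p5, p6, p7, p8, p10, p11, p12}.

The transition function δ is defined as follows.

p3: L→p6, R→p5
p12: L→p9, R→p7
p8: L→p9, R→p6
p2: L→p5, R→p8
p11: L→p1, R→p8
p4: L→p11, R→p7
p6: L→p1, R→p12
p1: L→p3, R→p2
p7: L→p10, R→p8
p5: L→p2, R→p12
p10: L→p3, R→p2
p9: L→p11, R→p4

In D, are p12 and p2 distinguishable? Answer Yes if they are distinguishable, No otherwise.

Every state is reachable, so we keep all 12.
Start with accepting vs non-accepting: {p1,p2,p3,p5,p6,p7,p8,p10,p11,p12} | {p4,p9}.
Split {p1,p2,p3,p5,p6,p7,p8,p10,p11,p12} by δ(·,L) → {p1,p2,p3,p5,p6,p7,p10,p11} and {p8,p12}.
On input R, block {p1,p2,p3,p5,p6,p7,p10,p11} splits into {p2,p5,p6,p7,p11} and {p1,p3,p10}.
Refine {p2,p5,p6,p7,p11} on symbol L: members go to different blocks, giving {p6,p7,p11} and {p2,p5}.
On input R, block {p4,p9} splits into {p4} and {p9}.
On input L, block {p1,p3,p10} splits into {p1,p10} and {p3}.
Stable partition: {p6,p7,p11} | {p4} | {p8,p12} | {p1,p10} | {p2,p5} | {p9} | {p3} — 7 equivalence classes.
p12 and p2 end up in different blocks, so they are distinguishable. For instance, the string 'L' is accepted from only p2.

Yes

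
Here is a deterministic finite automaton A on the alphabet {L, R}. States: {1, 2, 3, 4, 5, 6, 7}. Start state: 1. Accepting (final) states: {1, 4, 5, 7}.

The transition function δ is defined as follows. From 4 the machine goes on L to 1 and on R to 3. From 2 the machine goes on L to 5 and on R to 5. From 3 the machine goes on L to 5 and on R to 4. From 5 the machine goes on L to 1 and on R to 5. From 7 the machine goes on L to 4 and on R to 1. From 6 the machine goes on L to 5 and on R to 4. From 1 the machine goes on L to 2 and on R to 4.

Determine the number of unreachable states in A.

No path from 1 leads to 6, 7; the other 5 states are all reachable.

2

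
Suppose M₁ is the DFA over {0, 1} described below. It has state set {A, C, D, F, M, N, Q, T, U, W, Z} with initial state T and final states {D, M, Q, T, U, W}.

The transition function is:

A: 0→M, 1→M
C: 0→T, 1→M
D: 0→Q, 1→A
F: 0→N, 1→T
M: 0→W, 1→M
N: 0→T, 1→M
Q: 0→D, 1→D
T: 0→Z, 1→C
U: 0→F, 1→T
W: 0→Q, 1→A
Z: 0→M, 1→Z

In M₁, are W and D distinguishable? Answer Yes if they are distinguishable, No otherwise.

No

First remove the unreachable states {F,N,U}; 8 states remain.
Initial partition by acceptance: {D,M,Q,T,W} | {A,C,Z}.
On input 0, block {D,M,Q,T,W} splits into {D,M,Q,W} and {T}.
Refine {D,M,Q,W} on symbol 1: members go to different blocks, giving {D,W} and {M,Q}.
On input 0, block {A,C,Z} splits into {A,Z} and {C}.
On input 1, block {A,Z} splits into {A} and {Z}.
On input 1, block {M,Q} splits into {Q} and {M}.
The partition is now stable with 7 blocks: {D,W} | {A} | {T} | {Q} | {C} | {Z} | {M}.
W and D lie in the same block of the stable partition, so they are equivalent — no string distinguishes them.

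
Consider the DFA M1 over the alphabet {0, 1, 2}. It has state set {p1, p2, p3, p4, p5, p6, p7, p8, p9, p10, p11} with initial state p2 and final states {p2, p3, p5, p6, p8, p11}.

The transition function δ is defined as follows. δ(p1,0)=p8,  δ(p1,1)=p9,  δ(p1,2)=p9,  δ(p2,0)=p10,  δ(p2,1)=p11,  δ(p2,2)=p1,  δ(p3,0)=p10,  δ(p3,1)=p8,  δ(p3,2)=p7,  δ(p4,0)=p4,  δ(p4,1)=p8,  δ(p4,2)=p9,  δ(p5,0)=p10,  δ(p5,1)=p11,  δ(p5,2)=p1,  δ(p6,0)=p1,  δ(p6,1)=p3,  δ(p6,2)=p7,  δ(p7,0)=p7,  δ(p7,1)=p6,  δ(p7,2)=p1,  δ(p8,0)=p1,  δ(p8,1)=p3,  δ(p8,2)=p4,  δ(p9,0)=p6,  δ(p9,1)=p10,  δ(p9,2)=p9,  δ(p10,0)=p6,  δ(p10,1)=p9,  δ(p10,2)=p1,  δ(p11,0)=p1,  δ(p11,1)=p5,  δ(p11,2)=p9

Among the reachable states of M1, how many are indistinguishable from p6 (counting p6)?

Every state is reachable, so we keep all 11.
Start with accepting vs non-accepting: {p2,p3,p5,p6,p8,p11} | {p1,p4,p7,p9,p10}.
Refine {p1,p4,p7,p9,p10} on symbol 0: members go to different blocks, giving {p1,p9,p10} and {p4,p7}.
Refine {p2,p3,p5,p6,p8,p11} on symbol 2: members go to different blocks, giving {p2,p5,p11} and {p3,p6,p8}.
The partition is now stable with 4 blocks: {p2,p5,p11} | {p1,p9,p10} | {p4,p7} | {p3,p6,p8}.
The equivalence class containing p6 is {p3,p6,p8}, of size 3.

3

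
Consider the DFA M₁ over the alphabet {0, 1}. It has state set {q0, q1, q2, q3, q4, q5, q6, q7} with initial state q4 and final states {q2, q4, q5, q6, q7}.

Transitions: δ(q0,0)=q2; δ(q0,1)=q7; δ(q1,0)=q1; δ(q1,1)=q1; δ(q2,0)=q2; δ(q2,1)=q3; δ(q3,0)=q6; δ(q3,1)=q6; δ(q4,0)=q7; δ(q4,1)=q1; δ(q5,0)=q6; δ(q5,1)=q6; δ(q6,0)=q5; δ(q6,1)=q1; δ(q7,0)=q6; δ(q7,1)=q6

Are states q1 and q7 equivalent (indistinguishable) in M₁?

States {q0,q2,q3} cannot be reached from the start state, so discard them.
Initial partition by acceptance: {q4,q5,q6,q7} | {q1}.
Refine {q4,q5,q6,q7} on symbol 1: members go to different blocks, giving {q4,q6} and {q5,q7}.
Stable partition: {q4,q6} | {q1} | {q5,q7} — 3 equivalence classes.
q1 and q7 end up in different blocks, so they are distinguishable. For instance, the string 'ε' is accepted from only q7.

No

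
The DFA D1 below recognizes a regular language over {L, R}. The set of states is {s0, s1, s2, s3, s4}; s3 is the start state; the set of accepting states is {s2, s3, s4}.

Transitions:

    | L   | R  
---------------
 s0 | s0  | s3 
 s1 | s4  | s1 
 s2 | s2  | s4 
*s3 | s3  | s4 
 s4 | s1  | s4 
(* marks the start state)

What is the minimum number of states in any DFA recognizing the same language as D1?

3

First remove the unreachable states {s0,s2}; 3 states remain.
P0 = {s3,s4} | {s1}.
On input L, block {s3,s4} splits into {s3} and {s4}.
Stable partition: {s3} | {s1} | {s4} — 3 equivalence classes.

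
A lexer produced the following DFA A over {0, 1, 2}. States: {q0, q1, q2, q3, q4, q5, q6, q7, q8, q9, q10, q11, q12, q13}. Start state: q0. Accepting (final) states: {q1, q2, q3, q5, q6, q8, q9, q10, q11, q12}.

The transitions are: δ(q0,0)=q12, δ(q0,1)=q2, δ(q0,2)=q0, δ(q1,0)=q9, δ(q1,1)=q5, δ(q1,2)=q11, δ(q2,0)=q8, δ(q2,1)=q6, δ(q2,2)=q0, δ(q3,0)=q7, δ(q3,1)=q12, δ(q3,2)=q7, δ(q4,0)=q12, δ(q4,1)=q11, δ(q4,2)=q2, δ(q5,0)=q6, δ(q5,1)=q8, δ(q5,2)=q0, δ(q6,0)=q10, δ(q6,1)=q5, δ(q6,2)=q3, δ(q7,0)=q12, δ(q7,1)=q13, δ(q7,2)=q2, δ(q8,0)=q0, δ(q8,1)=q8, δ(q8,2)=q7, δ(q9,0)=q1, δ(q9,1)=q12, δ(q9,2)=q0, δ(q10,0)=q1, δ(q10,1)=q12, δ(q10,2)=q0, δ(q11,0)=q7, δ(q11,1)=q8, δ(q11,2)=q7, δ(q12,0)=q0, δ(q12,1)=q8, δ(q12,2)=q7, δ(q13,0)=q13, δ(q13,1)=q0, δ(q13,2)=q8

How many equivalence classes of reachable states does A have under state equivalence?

8

First remove the unreachable states {q4}; 13 states remain.
Start with accepting vs non-accepting: {q1,q2,q3,q5,q6,q8,q9,q10,q11,q12} | {q0,q7,q13}.
On input 0, block {q1,q2,q3,q5,q6,q8,q9,q10,q11,q12} splits into {q1,q2,q5,q6,q9,q10} and {q3,q8,q11,q12}.
On input 0, block {q1,q2,q5,q6,q9,q10} splits into {q1,q5,q6,q9,q10} and {q2}.
On input 1, block {q1,q5,q6,q9,q10} splits into {q5,q9,q10} and {q1,q6}.
On input 0, block {q0,q7,q13} splits into {q0,q7} and {q13}.
On input 1, block {q0,q7} splits into {q0} and {q7}.
Split {q3,q8,q11,q12} by δ(·,0) → {q3,q11} and {q8,q12}.
The partition is now stable with 8 blocks: {q5,q9,q10} | {q0} | {q3,q11} | {q2} | {q1,q6} | {q13} | {q7} | {q8,q12}.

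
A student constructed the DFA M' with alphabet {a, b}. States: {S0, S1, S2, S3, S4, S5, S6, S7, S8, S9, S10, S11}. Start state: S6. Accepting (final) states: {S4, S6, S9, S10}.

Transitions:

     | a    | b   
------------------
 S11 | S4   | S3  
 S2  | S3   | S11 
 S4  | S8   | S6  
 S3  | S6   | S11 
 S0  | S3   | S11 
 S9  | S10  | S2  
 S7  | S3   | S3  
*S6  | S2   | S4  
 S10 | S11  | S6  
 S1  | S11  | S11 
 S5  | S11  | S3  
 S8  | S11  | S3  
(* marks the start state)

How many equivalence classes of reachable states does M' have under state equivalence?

3

Reachable states from the start: {S2,S3,S4,S6,S8,S11}. Unreachable: {S0,S1,S5,S7,S9,S10} — drop them.
P0 = {S4,S6} | {S2,S3,S8,S11}.
Split {S2,S3,S8,S11} by δ(·,a) → {S2,S8} and {S3,S11}.
Stable partition: {S4,S6} | {S2,S8} | {S3,S11} — 3 equivalence classes.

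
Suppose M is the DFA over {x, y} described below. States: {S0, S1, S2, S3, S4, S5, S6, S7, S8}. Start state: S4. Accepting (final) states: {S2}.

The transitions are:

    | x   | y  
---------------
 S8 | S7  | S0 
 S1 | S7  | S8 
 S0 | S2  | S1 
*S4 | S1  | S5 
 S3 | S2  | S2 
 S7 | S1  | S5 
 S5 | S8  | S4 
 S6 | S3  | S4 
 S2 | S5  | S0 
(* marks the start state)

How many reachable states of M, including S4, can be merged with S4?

First remove the unreachable states {S3,S6}; 7 states remain.
Initial partition by acceptance: {S2} | {S0,S1,S4,S5,S7,S8}.
On input x, block {S0,S1,S4,S5,S7,S8} splits into {S1,S4,S5,S7,S8} and {S0}.
On input y, block {S1,S4,S5,S7,S8} splits into {S1,S4,S5,S7} and {S8}.
Refine {S1,S4,S5,S7} on symbol x: members go to different blocks, giving {S1,S4,S7} and {S5}.
On input y, block {S1,S4,S7} splits into {S4,S7} and {S1}.
No further refinement is possible. Final partition (6 blocks): {S2} | {S4,S7} | {S0} | {S8} | {S5} | {S1}.
State S4 belongs to the block {S4,S7}, which has 2 states.

2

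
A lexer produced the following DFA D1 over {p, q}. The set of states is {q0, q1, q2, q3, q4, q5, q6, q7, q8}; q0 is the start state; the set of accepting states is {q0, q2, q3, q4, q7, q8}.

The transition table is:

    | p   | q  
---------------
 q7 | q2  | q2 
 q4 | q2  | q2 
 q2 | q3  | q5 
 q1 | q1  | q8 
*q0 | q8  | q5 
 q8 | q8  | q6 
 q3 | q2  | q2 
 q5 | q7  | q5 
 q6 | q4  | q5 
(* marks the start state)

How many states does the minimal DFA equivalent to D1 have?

4

First remove the unreachable states {q1}; 8 states remain.
Start with accepting vs non-accepting: {q0,q2,q3,q4,q7,q8} | {q5,q6}.
Refine {q0,q2,q3,q4,q7,q8} on symbol q: members go to different blocks, giving {q0,q2,q8} and {q3,q4,q7}.
Refine {q0,q2,q8} on symbol p: members go to different blocks, giving {q0,q8} and {q2}.
No further refinement is possible. Final partition (4 blocks): {q0,q8} | {q5,q6} | {q3,q4,q7} | {q2}.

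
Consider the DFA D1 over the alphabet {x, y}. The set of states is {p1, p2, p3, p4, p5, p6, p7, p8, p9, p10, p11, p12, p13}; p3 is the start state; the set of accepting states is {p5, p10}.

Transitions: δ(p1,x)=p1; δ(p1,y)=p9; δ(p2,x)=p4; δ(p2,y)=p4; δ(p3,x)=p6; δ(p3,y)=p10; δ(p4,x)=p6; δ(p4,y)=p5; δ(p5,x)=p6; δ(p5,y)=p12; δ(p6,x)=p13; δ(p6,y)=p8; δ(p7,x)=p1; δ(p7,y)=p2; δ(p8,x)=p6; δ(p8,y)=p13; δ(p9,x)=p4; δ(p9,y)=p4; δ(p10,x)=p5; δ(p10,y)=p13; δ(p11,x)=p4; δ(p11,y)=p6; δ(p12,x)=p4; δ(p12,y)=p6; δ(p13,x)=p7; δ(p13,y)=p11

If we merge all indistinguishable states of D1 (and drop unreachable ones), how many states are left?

All states are reachable from the start state.
P0 = {p5,p10} | {p1,p2,p3,p4,p6,p7,p8,p9,p11,p12,p13}.
Refine {p5,p10} on symbol x: members go to different blocks, giving {p5} and {p10}.
Refine {p1,p2,p3,p4,p6,p7,p8,p9,p11,p12,p13} on symbol y: members go to different blocks, giving {p1,p2,p6,p7,p8,p9,p11,p12,p13} and {p3} and {p4}.
Refine {p1,p2,p6,p7,p8,p9,p11,p12,p13} on symbol x: members go to different blocks, giving {p1,p6,p7,p8,p13} and {p2,p9,p11,p12}.
On input y, block {p1,p6,p7,p8,p13} splits into {p1,p7,p13} and {p6,p8}.
Refine {p2,p9,p11,p12} on symbol y: members go to different blocks, giving {p2,p9} and {p11,p12}.
On input y, block {p1,p7,p13} splits into {p1,p7} and {p13}.
On input x, block {p6,p8} splits into {p6} and {p8}.
The partition is now stable with 10 blocks: {p5} | {p1,p7} | {p10} | {p3} | {p4} | {p2,p9} | {p6} | {p11,p12} | {p13} | {p8}.

10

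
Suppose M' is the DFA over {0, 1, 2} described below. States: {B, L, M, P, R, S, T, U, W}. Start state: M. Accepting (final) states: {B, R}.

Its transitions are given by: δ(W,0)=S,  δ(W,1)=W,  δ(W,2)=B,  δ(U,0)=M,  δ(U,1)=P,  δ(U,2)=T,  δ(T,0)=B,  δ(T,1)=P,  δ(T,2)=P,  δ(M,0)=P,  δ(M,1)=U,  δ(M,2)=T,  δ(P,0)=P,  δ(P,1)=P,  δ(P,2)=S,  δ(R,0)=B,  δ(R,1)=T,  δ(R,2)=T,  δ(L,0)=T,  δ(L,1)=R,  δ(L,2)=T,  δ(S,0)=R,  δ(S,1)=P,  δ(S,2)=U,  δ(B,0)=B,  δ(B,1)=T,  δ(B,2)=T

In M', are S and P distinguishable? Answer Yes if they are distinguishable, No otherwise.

Reachable states from the start: {B,M,P,R,S,T,U}. Unreachable: {L,W} — drop them.
P0 = {B,R} | {M,P,S,T,U}.
On input 0, block {M,P,S,T,U} splits into {M,P,U} and {S,T}.
The partition is now stable with 3 blocks: {B,R} | {M,P,U} | {S,T}.
S and P end up in different blocks, so they are distinguishable. For instance, the string '0' is accepted from only S.

Yes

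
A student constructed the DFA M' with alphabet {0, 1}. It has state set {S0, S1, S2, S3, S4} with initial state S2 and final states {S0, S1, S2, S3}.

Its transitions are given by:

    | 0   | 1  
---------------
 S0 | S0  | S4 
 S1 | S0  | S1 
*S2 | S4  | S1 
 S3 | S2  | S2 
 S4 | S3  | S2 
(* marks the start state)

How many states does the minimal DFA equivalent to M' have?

5

Initial partition by acceptance: {S0,S1,S2,S3} | {S4}.
Split {S0,S1,S2,S3} by δ(·,0) → {S0,S1,S3} and {S2}.
Split {S0,S1,S3} by δ(·,0) → {S0,S1} and {S3}.
On input 1, block {S0,S1} splits into {S0} and {S1}.
Stable partition: {S0} | {S4} | {S2} | {S3} | {S1} — 5 equivalence classes.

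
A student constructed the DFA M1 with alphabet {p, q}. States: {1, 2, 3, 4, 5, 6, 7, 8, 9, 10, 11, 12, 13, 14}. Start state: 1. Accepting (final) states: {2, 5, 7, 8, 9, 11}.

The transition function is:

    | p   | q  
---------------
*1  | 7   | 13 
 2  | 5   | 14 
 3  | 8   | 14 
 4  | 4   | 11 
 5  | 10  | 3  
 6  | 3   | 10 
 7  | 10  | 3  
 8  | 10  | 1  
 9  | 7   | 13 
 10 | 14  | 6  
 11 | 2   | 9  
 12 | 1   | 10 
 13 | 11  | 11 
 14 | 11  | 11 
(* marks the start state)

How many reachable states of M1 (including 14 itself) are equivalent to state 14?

2

States {4,12} cannot be reached from the start state, so discard them.
Initial partition by acceptance: {2,5,7,8,9,11} | {1,3,6,10,13,14}.
On input p, block {2,5,7,8,9,11} splits into {2,9,11} and {5,7,8}.
On input p, block {2,9,11} splits into {2,9} and {11}.
Refine {1,3,6,10,13,14} on symbol p: members go to different blocks, giving {1,3} and {6,10} and {13,14}.
Split {6,10} by δ(·,p) → {6} and {10}.
The partition is now stable with 7 blocks: {2,9} | {1,3} | {5,7,8} | {11} | {6} | {13,14} | {10}.
State 14 belongs to the block {13,14}, which has 2 states.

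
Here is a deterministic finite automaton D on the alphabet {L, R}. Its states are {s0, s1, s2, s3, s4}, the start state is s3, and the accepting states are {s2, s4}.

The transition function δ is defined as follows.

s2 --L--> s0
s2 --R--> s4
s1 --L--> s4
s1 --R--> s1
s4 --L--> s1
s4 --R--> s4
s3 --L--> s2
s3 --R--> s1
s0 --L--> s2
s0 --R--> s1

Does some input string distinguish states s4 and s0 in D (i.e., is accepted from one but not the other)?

All states are reachable from the start state.
P0 = {s2,s4} | {s0,s1,s3}.
No further refinement is possible. Final partition (2 blocks): {s2,s4} | {s0,s1,s3}.
s4 and s0 end up in different blocks, so they are distinguishable. For instance, the string 'ε' is accepted from only s4.

Yes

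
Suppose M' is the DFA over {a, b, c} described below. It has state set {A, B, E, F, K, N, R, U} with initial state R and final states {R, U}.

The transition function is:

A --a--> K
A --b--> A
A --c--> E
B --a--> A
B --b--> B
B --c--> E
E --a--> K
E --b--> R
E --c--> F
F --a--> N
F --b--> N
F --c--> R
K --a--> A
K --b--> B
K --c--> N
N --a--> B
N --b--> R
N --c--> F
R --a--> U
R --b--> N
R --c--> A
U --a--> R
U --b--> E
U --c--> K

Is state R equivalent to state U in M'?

Every state is reachable, so we keep all 8.
Start with accepting vs non-accepting: {R,U} | {A,B,E,F,K,N}.
Refine {A,B,E,F,K,N} on symbol b: members go to different blocks, giving {A,B,F,K} and {E,N}.
Split {A,B,F,K} by δ(·,a) → {A,B,K} and {F}.
Stable partition: {R,U} | {A,B,K} | {E,N} | {F} — 4 equivalence classes.
R and U lie in the same block of the stable partition, so they are equivalent — no string distinguishes them.

Yes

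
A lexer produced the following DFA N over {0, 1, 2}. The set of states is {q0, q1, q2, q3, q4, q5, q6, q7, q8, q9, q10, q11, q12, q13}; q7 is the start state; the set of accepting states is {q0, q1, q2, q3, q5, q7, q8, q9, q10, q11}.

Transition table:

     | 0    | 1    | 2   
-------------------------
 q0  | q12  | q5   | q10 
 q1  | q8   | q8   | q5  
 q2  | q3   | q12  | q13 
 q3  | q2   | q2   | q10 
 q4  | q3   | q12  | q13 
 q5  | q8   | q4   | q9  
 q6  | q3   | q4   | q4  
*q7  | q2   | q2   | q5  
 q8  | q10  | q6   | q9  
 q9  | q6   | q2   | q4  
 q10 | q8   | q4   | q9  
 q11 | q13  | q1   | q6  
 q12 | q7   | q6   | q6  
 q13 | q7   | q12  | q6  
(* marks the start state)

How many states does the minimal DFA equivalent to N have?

5

States {q0,q1,q11} cannot be reached from the start state, so discard them.
Start with accepting vs non-accepting: {q2,q3,q5,q7,q8,q9,q10} | {q4,q6,q12,q13}.
On input 0, block {q2,q3,q5,q7,q8,q9,q10} splits into {q2,q3,q5,q7,q8,q10} and {q9}.
Split {q2,q3,q5,q7,q8,q10} by δ(·,1) → {q2,q5,q8,q10} and {q3,q7}.
Split {q2,q5,q8,q10} by δ(·,0) → {q5,q8,q10} and {q2}.
The partition is now stable with 5 blocks: {q5,q8,q10} | {q4,q6,q12,q13} | {q9} | {q3,q7} | {q2}.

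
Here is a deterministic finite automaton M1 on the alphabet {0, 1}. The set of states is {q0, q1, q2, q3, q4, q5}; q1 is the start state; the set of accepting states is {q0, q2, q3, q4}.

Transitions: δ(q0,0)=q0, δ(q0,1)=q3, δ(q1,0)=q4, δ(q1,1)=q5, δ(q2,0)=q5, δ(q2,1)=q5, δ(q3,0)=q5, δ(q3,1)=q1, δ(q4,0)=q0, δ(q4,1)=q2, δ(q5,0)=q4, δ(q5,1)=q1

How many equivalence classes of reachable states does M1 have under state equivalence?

Initial partition by acceptance: {q0,q2,q3,q4} | {q1,q5}.
On input 0, block {q0,q2,q3,q4} splits into {q0,q4} and {q2,q3}.
The partition is now stable with 3 blocks: {q0,q4} | {q1,q5} | {q2,q3}.

3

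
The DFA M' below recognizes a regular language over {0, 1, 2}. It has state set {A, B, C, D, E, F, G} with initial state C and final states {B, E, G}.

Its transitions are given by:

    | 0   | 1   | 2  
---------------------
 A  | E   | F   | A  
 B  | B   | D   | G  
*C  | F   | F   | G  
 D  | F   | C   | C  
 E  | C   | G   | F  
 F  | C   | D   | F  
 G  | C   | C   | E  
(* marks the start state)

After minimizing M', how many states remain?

First remove the unreachable states {A,B}; 5 states remain.
Initial partition by acceptance: {E,G} | {C,D,F}.
Refine {E,G} on symbol 1: members go to different blocks, giving {E} and {G}.
Split {C,D,F} by δ(·,2) → {D,F} and {C}.
On input 0, block {D,F} splits into {D} and {F}.
No further refinement is possible. Final partition (5 blocks): {E} | {D} | {G} | {C} | {F}.

5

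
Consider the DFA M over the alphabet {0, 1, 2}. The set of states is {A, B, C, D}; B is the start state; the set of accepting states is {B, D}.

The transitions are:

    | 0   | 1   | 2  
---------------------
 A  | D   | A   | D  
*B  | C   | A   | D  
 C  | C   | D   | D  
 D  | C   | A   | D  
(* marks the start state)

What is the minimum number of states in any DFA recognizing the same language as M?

3

P0 = {B,D} | {A,C}.
On input 0, block {A,C} splits into {A} and {C}.
The partition is now stable with 3 blocks: {B,D} | {A} | {C}.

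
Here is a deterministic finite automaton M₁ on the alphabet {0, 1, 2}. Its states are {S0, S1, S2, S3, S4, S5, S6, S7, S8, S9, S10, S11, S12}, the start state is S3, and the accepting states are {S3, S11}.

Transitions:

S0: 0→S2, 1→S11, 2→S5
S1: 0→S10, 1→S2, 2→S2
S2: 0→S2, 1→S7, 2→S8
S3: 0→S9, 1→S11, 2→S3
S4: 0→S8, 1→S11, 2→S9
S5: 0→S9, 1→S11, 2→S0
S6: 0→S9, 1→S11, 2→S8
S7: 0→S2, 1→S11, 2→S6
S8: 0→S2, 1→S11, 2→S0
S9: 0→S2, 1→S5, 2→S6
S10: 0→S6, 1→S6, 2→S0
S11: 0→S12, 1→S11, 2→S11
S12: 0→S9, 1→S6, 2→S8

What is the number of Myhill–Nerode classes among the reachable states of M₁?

Reachable states from the start: {S0,S2,S3,S5,S6,S7,S8,S9,S11,S12}. Unreachable: {S1,S4,S10} — drop them.
P0 = {S3,S11} | {S0,S2,S5,S6,S7,S8,S9,S12}.
Refine {S0,S2,S5,S6,S7,S8,S9,S12} on symbol 1: members go to different blocks, giving {S0,S5,S6,S7,S8} and {S2,S9,S12}.
The partition is now stable with 3 blocks: {S3,S11} | {S0,S5,S6,S7,S8} | {S2,S9,S12}.

3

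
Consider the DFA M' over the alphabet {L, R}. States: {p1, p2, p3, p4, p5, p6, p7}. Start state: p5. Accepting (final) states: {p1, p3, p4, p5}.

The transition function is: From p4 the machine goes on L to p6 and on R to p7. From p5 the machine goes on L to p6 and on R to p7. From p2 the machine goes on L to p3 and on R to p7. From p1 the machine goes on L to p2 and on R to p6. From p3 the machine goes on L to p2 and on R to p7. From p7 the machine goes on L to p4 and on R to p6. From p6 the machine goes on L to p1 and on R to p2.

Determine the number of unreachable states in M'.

A breadth-first search from the start state visits every state.

0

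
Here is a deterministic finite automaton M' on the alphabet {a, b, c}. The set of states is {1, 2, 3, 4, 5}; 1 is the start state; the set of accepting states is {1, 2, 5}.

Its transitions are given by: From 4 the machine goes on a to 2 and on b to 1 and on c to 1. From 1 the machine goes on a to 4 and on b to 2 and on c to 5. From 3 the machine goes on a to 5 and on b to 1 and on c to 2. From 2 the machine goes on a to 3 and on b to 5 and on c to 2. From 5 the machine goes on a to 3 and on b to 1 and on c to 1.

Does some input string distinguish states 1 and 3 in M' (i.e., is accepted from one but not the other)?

Yes

Every state is reachable, so we keep all 5.
P0 = {1,2,5} | {3,4}.
Stable partition: {1,2,5} | {3,4} — 2 equivalence classes.
1 and 3 end up in different blocks, so they are distinguishable. For instance, the string 'ε' is accepted from only 1.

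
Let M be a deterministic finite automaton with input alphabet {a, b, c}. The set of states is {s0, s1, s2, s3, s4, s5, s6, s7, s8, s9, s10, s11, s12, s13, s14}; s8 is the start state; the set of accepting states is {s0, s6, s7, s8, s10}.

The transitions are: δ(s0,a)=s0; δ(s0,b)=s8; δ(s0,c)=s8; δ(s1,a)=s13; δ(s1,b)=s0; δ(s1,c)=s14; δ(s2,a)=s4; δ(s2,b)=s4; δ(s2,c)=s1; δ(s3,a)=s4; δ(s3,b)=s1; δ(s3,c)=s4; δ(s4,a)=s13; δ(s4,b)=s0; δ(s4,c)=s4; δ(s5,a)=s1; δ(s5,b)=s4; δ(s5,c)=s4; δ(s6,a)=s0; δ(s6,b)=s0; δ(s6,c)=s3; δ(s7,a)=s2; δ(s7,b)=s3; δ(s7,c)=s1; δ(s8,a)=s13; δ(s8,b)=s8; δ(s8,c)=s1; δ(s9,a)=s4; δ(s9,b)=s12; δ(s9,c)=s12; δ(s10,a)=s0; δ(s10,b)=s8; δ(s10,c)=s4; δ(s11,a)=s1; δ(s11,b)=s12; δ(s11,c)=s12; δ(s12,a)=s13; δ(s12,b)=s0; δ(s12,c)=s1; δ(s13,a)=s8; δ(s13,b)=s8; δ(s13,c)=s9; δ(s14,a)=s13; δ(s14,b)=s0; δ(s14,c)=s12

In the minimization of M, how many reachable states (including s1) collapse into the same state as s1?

4

First remove the unreachable states {s2,s3,s5,s6,s7,s10,s11}; 8 states remain.
Initial partition by acceptance: {s0,s8} | {s1,s4,s9,s12,s13,s14}.
Split {s0,s8} by δ(·,a) → {s0} and {s8}.
Refine {s1,s4,s9,s12,s13,s14} on symbol a: members go to different blocks, giving {s1,s4,s9,s12,s14} and {s13}.
On input a, block {s1,s4,s9,s12,s14} splits into {s1,s4,s12,s14} and {s9}.
Stable partition: {s0} | {s1,s4,s12,s14} | {s8} | {s13} | {s9} — 5 equivalence classes.
The equivalence class containing s1 is {s1,s4,s12,s14}, of size 4.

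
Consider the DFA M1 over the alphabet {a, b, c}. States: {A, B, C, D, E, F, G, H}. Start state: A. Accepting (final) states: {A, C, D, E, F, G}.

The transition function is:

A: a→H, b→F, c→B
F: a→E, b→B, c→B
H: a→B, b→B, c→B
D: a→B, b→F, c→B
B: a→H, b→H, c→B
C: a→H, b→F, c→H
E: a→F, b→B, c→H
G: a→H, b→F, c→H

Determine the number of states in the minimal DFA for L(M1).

First remove the unreachable states {C,D,G}; 5 states remain.
P0 = {A,E,F} | {B,H}.
Refine {A,E,F} on symbol a: members go to different blocks, giving {E,F} and {A}.
The partition is now stable with 3 blocks: {E,F} | {B,H} | {A}.

3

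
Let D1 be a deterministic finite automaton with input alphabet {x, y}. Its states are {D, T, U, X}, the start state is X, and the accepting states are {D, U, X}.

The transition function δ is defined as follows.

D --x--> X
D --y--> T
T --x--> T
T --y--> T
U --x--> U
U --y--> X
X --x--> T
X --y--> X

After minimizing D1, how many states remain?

2

First remove the unreachable states {D,U}; 2 states remain.
Start with accepting vs non-accepting: {X} | {T}.
No further refinement is possible. Final partition (2 blocks): {X} | {T}.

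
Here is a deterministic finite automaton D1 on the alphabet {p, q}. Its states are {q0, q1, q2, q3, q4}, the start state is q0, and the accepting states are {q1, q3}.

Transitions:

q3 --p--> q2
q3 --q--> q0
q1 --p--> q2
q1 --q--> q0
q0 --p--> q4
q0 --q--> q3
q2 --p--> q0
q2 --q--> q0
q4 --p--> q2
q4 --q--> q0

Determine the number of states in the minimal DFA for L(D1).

First remove the unreachable states {q1}; 4 states remain.
P0 = {q3} | {q0,q2,q4}.
Split {q0,q2,q4} by δ(·,q) → {q2,q4} and {q0}.
Refine {q2,q4} on symbol p: members go to different blocks, giving {q2} and {q4}.
No further refinement is possible. Final partition (4 blocks): {q3} | {q2} | {q0} | {q4}.

4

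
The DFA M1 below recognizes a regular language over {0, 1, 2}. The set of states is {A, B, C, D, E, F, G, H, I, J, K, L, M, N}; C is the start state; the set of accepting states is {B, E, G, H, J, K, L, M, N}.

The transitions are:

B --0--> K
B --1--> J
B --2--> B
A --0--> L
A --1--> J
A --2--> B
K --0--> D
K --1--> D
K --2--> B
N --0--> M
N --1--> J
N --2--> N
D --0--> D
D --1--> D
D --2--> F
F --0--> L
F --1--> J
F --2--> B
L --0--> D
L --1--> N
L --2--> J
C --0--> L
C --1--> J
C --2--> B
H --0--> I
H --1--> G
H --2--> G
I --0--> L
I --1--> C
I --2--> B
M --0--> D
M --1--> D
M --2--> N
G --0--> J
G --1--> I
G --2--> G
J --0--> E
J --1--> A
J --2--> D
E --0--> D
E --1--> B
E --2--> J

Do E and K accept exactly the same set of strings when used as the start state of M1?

No

States {G,H,I} cannot be reached from the start state, so discard them.
P0 = {B,E,J,K,L,M,N} | {A,C,D,F}.
On input 0, block {B,E,J,K,L,M,N} splits into {E,K,L,M} and {B,J,N}.
On input 1, block {E,K,L,M} splits into {E,L} and {K,M}.
Refine {A,C,D,F} on symbol 0: members go to different blocks, giving {A,C,F} and {D}.
Refine {B,J,N} on symbol 0: members go to different blocks, giving {B,N} and {J}.
The partition is now stable with 6 blocks: {E,L} | {A,C,F} | {B,N} | {K,M} | {D} | {J}.
E and K end up in different blocks, so they are distinguishable. For instance, the string '1' is accepted from only E.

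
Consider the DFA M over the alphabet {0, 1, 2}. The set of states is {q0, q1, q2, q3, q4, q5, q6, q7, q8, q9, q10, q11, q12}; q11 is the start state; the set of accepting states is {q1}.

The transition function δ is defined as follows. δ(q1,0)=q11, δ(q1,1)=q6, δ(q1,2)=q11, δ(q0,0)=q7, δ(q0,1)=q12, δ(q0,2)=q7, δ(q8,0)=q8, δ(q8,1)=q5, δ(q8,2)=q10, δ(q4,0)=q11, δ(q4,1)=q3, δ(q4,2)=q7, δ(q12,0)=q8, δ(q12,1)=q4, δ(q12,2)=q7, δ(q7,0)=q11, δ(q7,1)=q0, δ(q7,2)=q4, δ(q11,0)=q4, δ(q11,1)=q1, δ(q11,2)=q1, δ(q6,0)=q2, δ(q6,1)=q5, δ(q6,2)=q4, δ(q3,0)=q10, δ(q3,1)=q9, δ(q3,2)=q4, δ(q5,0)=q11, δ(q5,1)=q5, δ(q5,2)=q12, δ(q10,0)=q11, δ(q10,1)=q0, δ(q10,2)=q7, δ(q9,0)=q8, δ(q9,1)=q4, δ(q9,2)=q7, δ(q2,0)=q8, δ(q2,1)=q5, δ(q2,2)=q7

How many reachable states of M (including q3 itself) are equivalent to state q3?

All states are reachable from the start state.
P0 = {q1} | {q0,q2,q3,q4,q5,q6,q7,q8,q9,q10,q11,q12}.
On input 1, block {q0,q2,q3,q4,q5,q6,q7,q8,q9,q10,q11,q12} splits into {q0,q2,q3,q4,q5,q6,q7,q8,q9,q10,q12} and {q11}.
Refine {q0,q2,q3,q4,q5,q6,q7,q8,q9,q10,q12} on symbol 0: members go to different blocks, giving {q0,q2,q3,q6,q8,q9,q12} and {q4,q5,q7,q10}.
On input 0, block {q0,q2,q3,q6,q8,q9,q12} splits into {q2,q6,q8,q9,q12} and {q0,q3}.
Refine {q4,q5,q7,q10} on symbol 1: members go to different blocks, giving {q4,q7,q10} and {q5}.
Split {q2,q6,q8,q9,q12} by δ(·,1) → {q2,q6,q8} and {q9,q12}.
Stable partition: {q1} | {q2,q6,q8} | {q11} | {q4,q7,q10} | {q0,q3} | {q5} | {q9,q12} — 7 equivalence classes.
State q3 belongs to the block {q0,q3}, which has 2 states.

2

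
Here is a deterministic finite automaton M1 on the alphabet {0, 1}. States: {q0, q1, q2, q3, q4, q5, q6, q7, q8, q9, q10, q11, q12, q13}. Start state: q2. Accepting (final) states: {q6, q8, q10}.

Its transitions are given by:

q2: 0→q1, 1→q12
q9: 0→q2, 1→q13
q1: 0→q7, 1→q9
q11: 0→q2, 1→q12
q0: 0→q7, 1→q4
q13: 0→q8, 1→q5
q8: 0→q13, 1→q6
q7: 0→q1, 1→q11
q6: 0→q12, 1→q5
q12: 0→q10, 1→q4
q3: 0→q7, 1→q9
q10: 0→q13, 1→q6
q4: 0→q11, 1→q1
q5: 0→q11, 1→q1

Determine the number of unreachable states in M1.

BFS from q2 reaches {q1, q2, q4, q5, q6, q7, q8, q9, q10, q11, q12, q13}; the 2 state(s) q0, q3 are never visited.

2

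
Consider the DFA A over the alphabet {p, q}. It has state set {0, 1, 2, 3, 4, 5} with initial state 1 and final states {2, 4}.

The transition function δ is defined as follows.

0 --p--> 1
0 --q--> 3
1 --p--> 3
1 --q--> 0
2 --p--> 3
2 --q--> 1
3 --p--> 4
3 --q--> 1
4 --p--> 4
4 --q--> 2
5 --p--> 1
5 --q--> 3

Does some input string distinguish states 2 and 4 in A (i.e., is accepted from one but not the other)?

Reachable states from the start: {0,1,2,3,4}. Unreachable: {5} — drop them.
Start with accepting vs non-accepting: {2,4} | {0,1,3}.
On input p, block {2,4} splits into {2} and {4}.
Refine {0,1,3} on symbol p: members go to different blocks, giving {0,1} and {3}.
Split {0,1} by δ(·,p) → {0} and {1}.
Stable partition: {2} | {0} | {4} | {3} | {1} — 5 equivalence classes.
2 and 4 end up in different blocks, so they are distinguishable. For instance, the string 'p' is accepted from only 4.

Yes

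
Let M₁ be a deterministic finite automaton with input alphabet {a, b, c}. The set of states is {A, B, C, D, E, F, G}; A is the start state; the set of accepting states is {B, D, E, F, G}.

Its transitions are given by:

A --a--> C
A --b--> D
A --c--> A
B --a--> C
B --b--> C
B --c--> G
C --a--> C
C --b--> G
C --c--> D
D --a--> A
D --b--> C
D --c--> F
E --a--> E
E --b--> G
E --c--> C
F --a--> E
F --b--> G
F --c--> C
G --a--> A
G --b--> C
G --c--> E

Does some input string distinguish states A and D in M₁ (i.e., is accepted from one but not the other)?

States {B} cannot be reached from the start state, so discard them.
Initial partition by acceptance: {D,E,F,G} | {A,C}.
On input a, block {D,E,F,G} splits into {D,G} and {E,F}.
On input c, block {A,C} splits into {A} and {C}.
No further refinement is possible. Final partition (4 blocks): {D,G} | {A} | {E,F} | {C}.
A and D end up in different blocks, so they are distinguishable. For instance, the string 'ε' is accepted from only D.

Yes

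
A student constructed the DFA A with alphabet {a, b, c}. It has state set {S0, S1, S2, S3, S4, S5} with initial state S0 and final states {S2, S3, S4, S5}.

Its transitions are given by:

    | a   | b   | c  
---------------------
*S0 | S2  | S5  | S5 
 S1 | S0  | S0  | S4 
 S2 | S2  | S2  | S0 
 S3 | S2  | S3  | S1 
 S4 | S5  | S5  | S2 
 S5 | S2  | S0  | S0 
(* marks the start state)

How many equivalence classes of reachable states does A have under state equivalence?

3

Reachable states from the start: {S0,S2,S5}. Unreachable: {S1,S3,S4} — drop them.
Start with accepting vs non-accepting: {S2,S5} | {S0}.
On input b, block {S2,S5} splits into {S2} and {S5}.
Stable partition: {S2} | {S0} | {S5} — 3 equivalence classes.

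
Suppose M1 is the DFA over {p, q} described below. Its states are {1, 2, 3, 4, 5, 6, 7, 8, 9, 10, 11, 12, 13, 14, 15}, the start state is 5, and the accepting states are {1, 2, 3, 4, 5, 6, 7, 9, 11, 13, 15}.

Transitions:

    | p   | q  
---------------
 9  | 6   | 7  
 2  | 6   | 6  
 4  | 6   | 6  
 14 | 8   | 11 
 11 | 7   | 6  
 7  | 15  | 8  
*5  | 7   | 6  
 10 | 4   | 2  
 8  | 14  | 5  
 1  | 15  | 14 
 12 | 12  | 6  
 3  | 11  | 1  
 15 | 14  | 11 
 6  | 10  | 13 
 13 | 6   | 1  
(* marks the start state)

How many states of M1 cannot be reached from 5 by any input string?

3

BFS from 5 reaches {1, 2, 4, 5, 6, 7, 8, 10, 11, 13, 14, 15}; the 3 state(s) 3, 9, 12 are never visited.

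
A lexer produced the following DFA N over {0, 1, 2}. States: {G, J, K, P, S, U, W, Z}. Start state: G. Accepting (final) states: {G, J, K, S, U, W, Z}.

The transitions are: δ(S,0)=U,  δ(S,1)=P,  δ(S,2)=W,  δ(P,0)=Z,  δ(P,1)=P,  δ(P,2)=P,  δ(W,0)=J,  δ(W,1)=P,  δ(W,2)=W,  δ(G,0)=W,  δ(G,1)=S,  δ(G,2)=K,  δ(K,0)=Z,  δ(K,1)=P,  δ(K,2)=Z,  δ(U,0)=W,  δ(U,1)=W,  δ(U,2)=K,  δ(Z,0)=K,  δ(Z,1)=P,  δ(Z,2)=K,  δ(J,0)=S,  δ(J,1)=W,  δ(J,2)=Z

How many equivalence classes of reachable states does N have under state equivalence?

4

All states are reachable from the start state.
P0 = {G,J,K,S,U,W,Z} | {P}.
Refine {G,J,K,S,U,W,Z} on symbol 1: members go to different blocks, giving {K,S,W,Z} and {G,J,U}.
Refine {K,S,W,Z} on symbol 0: members go to different blocks, giving {K,Z} and {S,W}.
The partition is now stable with 4 blocks: {K,Z} | {P} | {G,J,U} | {S,W}.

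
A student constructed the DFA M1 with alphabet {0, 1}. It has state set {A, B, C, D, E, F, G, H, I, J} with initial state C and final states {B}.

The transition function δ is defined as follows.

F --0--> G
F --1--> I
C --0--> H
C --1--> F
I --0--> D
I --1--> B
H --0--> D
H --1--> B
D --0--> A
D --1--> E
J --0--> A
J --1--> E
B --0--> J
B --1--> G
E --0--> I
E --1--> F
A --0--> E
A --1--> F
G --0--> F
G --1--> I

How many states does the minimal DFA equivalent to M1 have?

All states are reachable from the start state.
P0 = {B} | {A,C,D,E,F,G,H,I,J}.
Refine {A,C,D,E,F,G,H,I,J} on symbol 1: members go to different blocks, giving {A,C,D,E,F,G,J} and {H,I}.
Refine {A,C,D,E,F,G,J} on symbol 0: members go to different blocks, giving {A,D,F,G,J} and {C,E}.
Refine {A,D,F,G,J} on symbol 0: members go to different blocks, giving {D,F,G,J} and {A}.
Refine {D,F,G,J} on symbol 0: members go to different blocks, giving {D,J} and {F,G}.
Stable partition: {B} | {D,J} | {H,I} | {C,E} | {A} | {F,G} — 6 equivalence classes.

6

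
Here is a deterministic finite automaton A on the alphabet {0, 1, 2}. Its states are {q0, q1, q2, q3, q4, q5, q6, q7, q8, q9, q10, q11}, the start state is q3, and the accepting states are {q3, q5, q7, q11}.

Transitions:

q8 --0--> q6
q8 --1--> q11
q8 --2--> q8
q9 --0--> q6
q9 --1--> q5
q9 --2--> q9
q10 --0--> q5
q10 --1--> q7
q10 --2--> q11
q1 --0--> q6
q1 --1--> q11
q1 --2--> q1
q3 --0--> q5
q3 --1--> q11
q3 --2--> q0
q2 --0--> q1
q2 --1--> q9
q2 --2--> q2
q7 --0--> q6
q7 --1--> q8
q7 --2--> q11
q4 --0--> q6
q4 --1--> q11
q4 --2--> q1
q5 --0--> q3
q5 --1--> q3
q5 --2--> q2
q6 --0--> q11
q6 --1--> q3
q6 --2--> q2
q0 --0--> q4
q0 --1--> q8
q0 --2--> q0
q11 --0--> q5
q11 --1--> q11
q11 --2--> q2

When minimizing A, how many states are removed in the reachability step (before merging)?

2

No path from q3 leads to q7, q10; the other 10 states are all reachable.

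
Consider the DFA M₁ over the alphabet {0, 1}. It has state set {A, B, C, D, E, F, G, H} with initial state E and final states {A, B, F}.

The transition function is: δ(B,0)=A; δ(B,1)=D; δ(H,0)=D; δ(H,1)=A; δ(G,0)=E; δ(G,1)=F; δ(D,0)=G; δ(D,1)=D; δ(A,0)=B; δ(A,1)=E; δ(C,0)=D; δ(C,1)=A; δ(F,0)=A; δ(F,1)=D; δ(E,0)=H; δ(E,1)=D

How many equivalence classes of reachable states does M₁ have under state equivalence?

States {C} cannot be reached from the start state, so discard them.
Initial partition by acceptance: {A,B,F} | {D,E,G,H}.
Split {D,E,G,H} by δ(·,1) → {D,E} and {G,H}.
The partition is now stable with 3 blocks: {A,B,F} | {D,E} | {G,H}.

3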